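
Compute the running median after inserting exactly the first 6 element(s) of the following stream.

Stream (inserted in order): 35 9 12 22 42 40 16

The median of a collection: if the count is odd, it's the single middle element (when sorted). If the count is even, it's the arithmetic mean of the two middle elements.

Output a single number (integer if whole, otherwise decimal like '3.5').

Step 1: insert 35 -> lo=[35] (size 1, max 35) hi=[] (size 0) -> median=35
Step 2: insert 9 -> lo=[9] (size 1, max 9) hi=[35] (size 1, min 35) -> median=22
Step 3: insert 12 -> lo=[9, 12] (size 2, max 12) hi=[35] (size 1, min 35) -> median=12
Step 4: insert 22 -> lo=[9, 12] (size 2, max 12) hi=[22, 35] (size 2, min 22) -> median=17
Step 5: insert 42 -> lo=[9, 12, 22] (size 3, max 22) hi=[35, 42] (size 2, min 35) -> median=22
Step 6: insert 40 -> lo=[9, 12, 22] (size 3, max 22) hi=[35, 40, 42] (size 3, min 35) -> median=28.5

Answer: 28.5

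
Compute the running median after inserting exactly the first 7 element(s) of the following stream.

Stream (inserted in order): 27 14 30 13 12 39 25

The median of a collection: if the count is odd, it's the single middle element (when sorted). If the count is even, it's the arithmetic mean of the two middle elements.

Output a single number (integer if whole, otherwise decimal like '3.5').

Answer: 25

Derivation:
Step 1: insert 27 -> lo=[27] (size 1, max 27) hi=[] (size 0) -> median=27
Step 2: insert 14 -> lo=[14] (size 1, max 14) hi=[27] (size 1, min 27) -> median=20.5
Step 3: insert 30 -> lo=[14, 27] (size 2, max 27) hi=[30] (size 1, min 30) -> median=27
Step 4: insert 13 -> lo=[13, 14] (size 2, max 14) hi=[27, 30] (size 2, min 27) -> median=20.5
Step 5: insert 12 -> lo=[12, 13, 14] (size 3, max 14) hi=[27, 30] (size 2, min 27) -> median=14
Step 6: insert 39 -> lo=[12, 13, 14] (size 3, max 14) hi=[27, 30, 39] (size 3, min 27) -> median=20.5
Step 7: insert 25 -> lo=[12, 13, 14, 25] (size 4, max 25) hi=[27, 30, 39] (size 3, min 27) -> median=25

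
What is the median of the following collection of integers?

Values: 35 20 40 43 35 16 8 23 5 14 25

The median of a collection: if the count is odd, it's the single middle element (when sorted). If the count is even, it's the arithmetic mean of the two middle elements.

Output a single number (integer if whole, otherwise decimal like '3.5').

Answer: 23

Derivation:
Step 1: insert 35 -> lo=[35] (size 1, max 35) hi=[] (size 0) -> median=35
Step 2: insert 20 -> lo=[20] (size 1, max 20) hi=[35] (size 1, min 35) -> median=27.5
Step 3: insert 40 -> lo=[20, 35] (size 2, max 35) hi=[40] (size 1, min 40) -> median=35
Step 4: insert 43 -> lo=[20, 35] (size 2, max 35) hi=[40, 43] (size 2, min 40) -> median=37.5
Step 5: insert 35 -> lo=[20, 35, 35] (size 3, max 35) hi=[40, 43] (size 2, min 40) -> median=35
Step 6: insert 16 -> lo=[16, 20, 35] (size 3, max 35) hi=[35, 40, 43] (size 3, min 35) -> median=35
Step 7: insert 8 -> lo=[8, 16, 20, 35] (size 4, max 35) hi=[35, 40, 43] (size 3, min 35) -> median=35
Step 8: insert 23 -> lo=[8, 16, 20, 23] (size 4, max 23) hi=[35, 35, 40, 43] (size 4, min 35) -> median=29
Step 9: insert 5 -> lo=[5, 8, 16, 20, 23] (size 5, max 23) hi=[35, 35, 40, 43] (size 4, min 35) -> median=23
Step 10: insert 14 -> lo=[5, 8, 14, 16, 20] (size 5, max 20) hi=[23, 35, 35, 40, 43] (size 5, min 23) -> median=21.5
Step 11: insert 25 -> lo=[5, 8, 14, 16, 20, 23] (size 6, max 23) hi=[25, 35, 35, 40, 43] (size 5, min 25) -> median=23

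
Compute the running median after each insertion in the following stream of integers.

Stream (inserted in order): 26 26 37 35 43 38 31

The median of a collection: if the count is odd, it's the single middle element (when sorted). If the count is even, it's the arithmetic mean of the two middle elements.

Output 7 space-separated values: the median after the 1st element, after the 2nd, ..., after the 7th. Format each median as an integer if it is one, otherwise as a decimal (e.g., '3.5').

Step 1: insert 26 -> lo=[26] (size 1, max 26) hi=[] (size 0) -> median=26
Step 2: insert 26 -> lo=[26] (size 1, max 26) hi=[26] (size 1, min 26) -> median=26
Step 3: insert 37 -> lo=[26, 26] (size 2, max 26) hi=[37] (size 1, min 37) -> median=26
Step 4: insert 35 -> lo=[26, 26] (size 2, max 26) hi=[35, 37] (size 2, min 35) -> median=30.5
Step 5: insert 43 -> lo=[26, 26, 35] (size 3, max 35) hi=[37, 43] (size 2, min 37) -> median=35
Step 6: insert 38 -> lo=[26, 26, 35] (size 3, max 35) hi=[37, 38, 43] (size 3, min 37) -> median=36
Step 7: insert 31 -> lo=[26, 26, 31, 35] (size 4, max 35) hi=[37, 38, 43] (size 3, min 37) -> median=35

Answer: 26 26 26 30.5 35 36 35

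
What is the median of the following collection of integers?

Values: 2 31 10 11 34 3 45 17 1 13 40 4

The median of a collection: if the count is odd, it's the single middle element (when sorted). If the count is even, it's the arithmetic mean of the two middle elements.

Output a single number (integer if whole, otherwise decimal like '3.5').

Answer: 12

Derivation:
Step 1: insert 2 -> lo=[2] (size 1, max 2) hi=[] (size 0) -> median=2
Step 2: insert 31 -> lo=[2] (size 1, max 2) hi=[31] (size 1, min 31) -> median=16.5
Step 3: insert 10 -> lo=[2, 10] (size 2, max 10) hi=[31] (size 1, min 31) -> median=10
Step 4: insert 11 -> lo=[2, 10] (size 2, max 10) hi=[11, 31] (size 2, min 11) -> median=10.5
Step 5: insert 34 -> lo=[2, 10, 11] (size 3, max 11) hi=[31, 34] (size 2, min 31) -> median=11
Step 6: insert 3 -> lo=[2, 3, 10] (size 3, max 10) hi=[11, 31, 34] (size 3, min 11) -> median=10.5
Step 7: insert 45 -> lo=[2, 3, 10, 11] (size 4, max 11) hi=[31, 34, 45] (size 3, min 31) -> median=11
Step 8: insert 17 -> lo=[2, 3, 10, 11] (size 4, max 11) hi=[17, 31, 34, 45] (size 4, min 17) -> median=14
Step 9: insert 1 -> lo=[1, 2, 3, 10, 11] (size 5, max 11) hi=[17, 31, 34, 45] (size 4, min 17) -> median=11
Step 10: insert 13 -> lo=[1, 2, 3, 10, 11] (size 5, max 11) hi=[13, 17, 31, 34, 45] (size 5, min 13) -> median=12
Step 11: insert 40 -> lo=[1, 2, 3, 10, 11, 13] (size 6, max 13) hi=[17, 31, 34, 40, 45] (size 5, min 17) -> median=13
Step 12: insert 4 -> lo=[1, 2, 3, 4, 10, 11] (size 6, max 11) hi=[13, 17, 31, 34, 40, 45] (size 6, min 13) -> median=12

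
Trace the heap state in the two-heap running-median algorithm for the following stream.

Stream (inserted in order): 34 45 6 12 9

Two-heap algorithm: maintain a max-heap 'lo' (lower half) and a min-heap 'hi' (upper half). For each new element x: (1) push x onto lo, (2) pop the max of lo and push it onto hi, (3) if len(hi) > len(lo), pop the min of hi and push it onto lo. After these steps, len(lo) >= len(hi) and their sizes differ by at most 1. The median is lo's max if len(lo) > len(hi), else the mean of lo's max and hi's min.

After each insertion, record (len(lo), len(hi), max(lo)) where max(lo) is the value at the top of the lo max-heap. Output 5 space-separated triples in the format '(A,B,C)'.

Step 1: insert 34 -> lo=[34] hi=[] -> (len(lo)=1, len(hi)=0, max(lo)=34)
Step 2: insert 45 -> lo=[34] hi=[45] -> (len(lo)=1, len(hi)=1, max(lo)=34)
Step 3: insert 6 -> lo=[6, 34] hi=[45] -> (len(lo)=2, len(hi)=1, max(lo)=34)
Step 4: insert 12 -> lo=[6, 12] hi=[34, 45] -> (len(lo)=2, len(hi)=2, max(lo)=12)
Step 5: insert 9 -> lo=[6, 9, 12] hi=[34, 45] -> (len(lo)=3, len(hi)=2, max(lo)=12)

Answer: (1,0,34) (1,1,34) (2,1,34) (2,2,12) (3,2,12)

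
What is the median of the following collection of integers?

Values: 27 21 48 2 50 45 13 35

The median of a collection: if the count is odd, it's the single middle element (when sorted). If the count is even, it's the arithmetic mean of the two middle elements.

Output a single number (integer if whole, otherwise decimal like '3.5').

Step 1: insert 27 -> lo=[27] (size 1, max 27) hi=[] (size 0) -> median=27
Step 2: insert 21 -> lo=[21] (size 1, max 21) hi=[27] (size 1, min 27) -> median=24
Step 3: insert 48 -> lo=[21, 27] (size 2, max 27) hi=[48] (size 1, min 48) -> median=27
Step 4: insert 2 -> lo=[2, 21] (size 2, max 21) hi=[27, 48] (size 2, min 27) -> median=24
Step 5: insert 50 -> lo=[2, 21, 27] (size 3, max 27) hi=[48, 50] (size 2, min 48) -> median=27
Step 6: insert 45 -> lo=[2, 21, 27] (size 3, max 27) hi=[45, 48, 50] (size 3, min 45) -> median=36
Step 7: insert 13 -> lo=[2, 13, 21, 27] (size 4, max 27) hi=[45, 48, 50] (size 3, min 45) -> median=27
Step 8: insert 35 -> lo=[2, 13, 21, 27] (size 4, max 27) hi=[35, 45, 48, 50] (size 4, min 35) -> median=31

Answer: 31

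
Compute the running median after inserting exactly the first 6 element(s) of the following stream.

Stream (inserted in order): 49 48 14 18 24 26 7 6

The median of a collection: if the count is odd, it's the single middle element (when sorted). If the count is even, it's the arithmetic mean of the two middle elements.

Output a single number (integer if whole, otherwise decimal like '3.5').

Step 1: insert 49 -> lo=[49] (size 1, max 49) hi=[] (size 0) -> median=49
Step 2: insert 48 -> lo=[48] (size 1, max 48) hi=[49] (size 1, min 49) -> median=48.5
Step 3: insert 14 -> lo=[14, 48] (size 2, max 48) hi=[49] (size 1, min 49) -> median=48
Step 4: insert 18 -> lo=[14, 18] (size 2, max 18) hi=[48, 49] (size 2, min 48) -> median=33
Step 5: insert 24 -> lo=[14, 18, 24] (size 3, max 24) hi=[48, 49] (size 2, min 48) -> median=24
Step 6: insert 26 -> lo=[14, 18, 24] (size 3, max 24) hi=[26, 48, 49] (size 3, min 26) -> median=25

Answer: 25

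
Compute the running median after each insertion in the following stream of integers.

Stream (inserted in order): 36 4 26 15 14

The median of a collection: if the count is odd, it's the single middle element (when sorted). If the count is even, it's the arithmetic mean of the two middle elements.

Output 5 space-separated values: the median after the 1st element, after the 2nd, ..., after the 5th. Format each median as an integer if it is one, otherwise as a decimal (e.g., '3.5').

Answer: 36 20 26 20.5 15

Derivation:
Step 1: insert 36 -> lo=[36] (size 1, max 36) hi=[] (size 0) -> median=36
Step 2: insert 4 -> lo=[4] (size 1, max 4) hi=[36] (size 1, min 36) -> median=20
Step 3: insert 26 -> lo=[4, 26] (size 2, max 26) hi=[36] (size 1, min 36) -> median=26
Step 4: insert 15 -> lo=[4, 15] (size 2, max 15) hi=[26, 36] (size 2, min 26) -> median=20.5
Step 5: insert 14 -> lo=[4, 14, 15] (size 3, max 15) hi=[26, 36] (size 2, min 26) -> median=15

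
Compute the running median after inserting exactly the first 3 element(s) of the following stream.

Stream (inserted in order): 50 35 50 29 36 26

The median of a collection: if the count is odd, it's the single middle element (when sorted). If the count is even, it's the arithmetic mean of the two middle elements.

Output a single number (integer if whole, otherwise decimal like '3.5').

Answer: 50

Derivation:
Step 1: insert 50 -> lo=[50] (size 1, max 50) hi=[] (size 0) -> median=50
Step 2: insert 35 -> lo=[35] (size 1, max 35) hi=[50] (size 1, min 50) -> median=42.5
Step 3: insert 50 -> lo=[35, 50] (size 2, max 50) hi=[50] (size 1, min 50) -> median=50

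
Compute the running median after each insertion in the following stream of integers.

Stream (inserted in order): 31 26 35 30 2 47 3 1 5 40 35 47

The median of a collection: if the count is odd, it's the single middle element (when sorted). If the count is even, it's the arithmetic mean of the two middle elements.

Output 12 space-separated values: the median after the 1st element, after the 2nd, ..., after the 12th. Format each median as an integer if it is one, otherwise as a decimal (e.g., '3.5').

Answer: 31 28.5 31 30.5 30 30.5 30 28 26 28 30 30.5

Derivation:
Step 1: insert 31 -> lo=[31] (size 1, max 31) hi=[] (size 0) -> median=31
Step 2: insert 26 -> lo=[26] (size 1, max 26) hi=[31] (size 1, min 31) -> median=28.5
Step 3: insert 35 -> lo=[26, 31] (size 2, max 31) hi=[35] (size 1, min 35) -> median=31
Step 4: insert 30 -> lo=[26, 30] (size 2, max 30) hi=[31, 35] (size 2, min 31) -> median=30.5
Step 5: insert 2 -> lo=[2, 26, 30] (size 3, max 30) hi=[31, 35] (size 2, min 31) -> median=30
Step 6: insert 47 -> lo=[2, 26, 30] (size 3, max 30) hi=[31, 35, 47] (size 3, min 31) -> median=30.5
Step 7: insert 3 -> lo=[2, 3, 26, 30] (size 4, max 30) hi=[31, 35, 47] (size 3, min 31) -> median=30
Step 8: insert 1 -> lo=[1, 2, 3, 26] (size 4, max 26) hi=[30, 31, 35, 47] (size 4, min 30) -> median=28
Step 9: insert 5 -> lo=[1, 2, 3, 5, 26] (size 5, max 26) hi=[30, 31, 35, 47] (size 4, min 30) -> median=26
Step 10: insert 40 -> lo=[1, 2, 3, 5, 26] (size 5, max 26) hi=[30, 31, 35, 40, 47] (size 5, min 30) -> median=28
Step 11: insert 35 -> lo=[1, 2, 3, 5, 26, 30] (size 6, max 30) hi=[31, 35, 35, 40, 47] (size 5, min 31) -> median=30
Step 12: insert 47 -> lo=[1, 2, 3, 5, 26, 30] (size 6, max 30) hi=[31, 35, 35, 40, 47, 47] (size 6, min 31) -> median=30.5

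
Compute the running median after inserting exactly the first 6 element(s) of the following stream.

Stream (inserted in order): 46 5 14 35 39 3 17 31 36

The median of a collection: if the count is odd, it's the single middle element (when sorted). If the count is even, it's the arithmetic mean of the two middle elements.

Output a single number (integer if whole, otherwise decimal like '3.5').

Answer: 24.5

Derivation:
Step 1: insert 46 -> lo=[46] (size 1, max 46) hi=[] (size 0) -> median=46
Step 2: insert 5 -> lo=[5] (size 1, max 5) hi=[46] (size 1, min 46) -> median=25.5
Step 3: insert 14 -> lo=[5, 14] (size 2, max 14) hi=[46] (size 1, min 46) -> median=14
Step 4: insert 35 -> lo=[5, 14] (size 2, max 14) hi=[35, 46] (size 2, min 35) -> median=24.5
Step 5: insert 39 -> lo=[5, 14, 35] (size 3, max 35) hi=[39, 46] (size 2, min 39) -> median=35
Step 6: insert 3 -> lo=[3, 5, 14] (size 3, max 14) hi=[35, 39, 46] (size 3, min 35) -> median=24.5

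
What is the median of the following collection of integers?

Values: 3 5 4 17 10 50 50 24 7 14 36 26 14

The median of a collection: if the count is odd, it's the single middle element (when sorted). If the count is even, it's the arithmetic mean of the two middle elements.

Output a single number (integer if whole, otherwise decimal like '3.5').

Answer: 14

Derivation:
Step 1: insert 3 -> lo=[3] (size 1, max 3) hi=[] (size 0) -> median=3
Step 2: insert 5 -> lo=[3] (size 1, max 3) hi=[5] (size 1, min 5) -> median=4
Step 3: insert 4 -> lo=[3, 4] (size 2, max 4) hi=[5] (size 1, min 5) -> median=4
Step 4: insert 17 -> lo=[3, 4] (size 2, max 4) hi=[5, 17] (size 2, min 5) -> median=4.5
Step 5: insert 10 -> lo=[3, 4, 5] (size 3, max 5) hi=[10, 17] (size 2, min 10) -> median=5
Step 6: insert 50 -> lo=[3, 4, 5] (size 3, max 5) hi=[10, 17, 50] (size 3, min 10) -> median=7.5
Step 7: insert 50 -> lo=[3, 4, 5, 10] (size 4, max 10) hi=[17, 50, 50] (size 3, min 17) -> median=10
Step 8: insert 24 -> lo=[3, 4, 5, 10] (size 4, max 10) hi=[17, 24, 50, 50] (size 4, min 17) -> median=13.5
Step 9: insert 7 -> lo=[3, 4, 5, 7, 10] (size 5, max 10) hi=[17, 24, 50, 50] (size 4, min 17) -> median=10
Step 10: insert 14 -> lo=[3, 4, 5, 7, 10] (size 5, max 10) hi=[14, 17, 24, 50, 50] (size 5, min 14) -> median=12
Step 11: insert 36 -> lo=[3, 4, 5, 7, 10, 14] (size 6, max 14) hi=[17, 24, 36, 50, 50] (size 5, min 17) -> median=14
Step 12: insert 26 -> lo=[3, 4, 5, 7, 10, 14] (size 6, max 14) hi=[17, 24, 26, 36, 50, 50] (size 6, min 17) -> median=15.5
Step 13: insert 14 -> lo=[3, 4, 5, 7, 10, 14, 14] (size 7, max 14) hi=[17, 24, 26, 36, 50, 50] (size 6, min 17) -> median=14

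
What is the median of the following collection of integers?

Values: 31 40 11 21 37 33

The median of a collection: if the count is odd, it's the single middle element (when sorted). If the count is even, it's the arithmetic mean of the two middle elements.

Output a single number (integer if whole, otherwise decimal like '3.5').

Step 1: insert 31 -> lo=[31] (size 1, max 31) hi=[] (size 0) -> median=31
Step 2: insert 40 -> lo=[31] (size 1, max 31) hi=[40] (size 1, min 40) -> median=35.5
Step 3: insert 11 -> lo=[11, 31] (size 2, max 31) hi=[40] (size 1, min 40) -> median=31
Step 4: insert 21 -> lo=[11, 21] (size 2, max 21) hi=[31, 40] (size 2, min 31) -> median=26
Step 5: insert 37 -> lo=[11, 21, 31] (size 3, max 31) hi=[37, 40] (size 2, min 37) -> median=31
Step 6: insert 33 -> lo=[11, 21, 31] (size 3, max 31) hi=[33, 37, 40] (size 3, min 33) -> median=32

Answer: 32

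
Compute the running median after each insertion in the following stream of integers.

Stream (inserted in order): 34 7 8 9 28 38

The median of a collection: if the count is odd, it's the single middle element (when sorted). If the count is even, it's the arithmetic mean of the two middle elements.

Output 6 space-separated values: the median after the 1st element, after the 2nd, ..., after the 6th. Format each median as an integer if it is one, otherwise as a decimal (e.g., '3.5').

Answer: 34 20.5 8 8.5 9 18.5

Derivation:
Step 1: insert 34 -> lo=[34] (size 1, max 34) hi=[] (size 0) -> median=34
Step 2: insert 7 -> lo=[7] (size 1, max 7) hi=[34] (size 1, min 34) -> median=20.5
Step 3: insert 8 -> lo=[7, 8] (size 2, max 8) hi=[34] (size 1, min 34) -> median=8
Step 4: insert 9 -> lo=[7, 8] (size 2, max 8) hi=[9, 34] (size 2, min 9) -> median=8.5
Step 5: insert 28 -> lo=[7, 8, 9] (size 3, max 9) hi=[28, 34] (size 2, min 28) -> median=9
Step 6: insert 38 -> lo=[7, 8, 9] (size 3, max 9) hi=[28, 34, 38] (size 3, min 28) -> median=18.5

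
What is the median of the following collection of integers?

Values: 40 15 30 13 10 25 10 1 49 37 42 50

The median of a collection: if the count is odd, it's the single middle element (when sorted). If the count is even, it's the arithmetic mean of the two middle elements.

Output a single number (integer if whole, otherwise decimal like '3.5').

Step 1: insert 40 -> lo=[40] (size 1, max 40) hi=[] (size 0) -> median=40
Step 2: insert 15 -> lo=[15] (size 1, max 15) hi=[40] (size 1, min 40) -> median=27.5
Step 3: insert 30 -> lo=[15, 30] (size 2, max 30) hi=[40] (size 1, min 40) -> median=30
Step 4: insert 13 -> lo=[13, 15] (size 2, max 15) hi=[30, 40] (size 2, min 30) -> median=22.5
Step 5: insert 10 -> lo=[10, 13, 15] (size 3, max 15) hi=[30, 40] (size 2, min 30) -> median=15
Step 6: insert 25 -> lo=[10, 13, 15] (size 3, max 15) hi=[25, 30, 40] (size 3, min 25) -> median=20
Step 7: insert 10 -> lo=[10, 10, 13, 15] (size 4, max 15) hi=[25, 30, 40] (size 3, min 25) -> median=15
Step 8: insert 1 -> lo=[1, 10, 10, 13] (size 4, max 13) hi=[15, 25, 30, 40] (size 4, min 15) -> median=14
Step 9: insert 49 -> lo=[1, 10, 10, 13, 15] (size 5, max 15) hi=[25, 30, 40, 49] (size 4, min 25) -> median=15
Step 10: insert 37 -> lo=[1, 10, 10, 13, 15] (size 5, max 15) hi=[25, 30, 37, 40, 49] (size 5, min 25) -> median=20
Step 11: insert 42 -> lo=[1, 10, 10, 13, 15, 25] (size 6, max 25) hi=[30, 37, 40, 42, 49] (size 5, min 30) -> median=25
Step 12: insert 50 -> lo=[1, 10, 10, 13, 15, 25] (size 6, max 25) hi=[30, 37, 40, 42, 49, 50] (size 6, min 30) -> median=27.5

Answer: 27.5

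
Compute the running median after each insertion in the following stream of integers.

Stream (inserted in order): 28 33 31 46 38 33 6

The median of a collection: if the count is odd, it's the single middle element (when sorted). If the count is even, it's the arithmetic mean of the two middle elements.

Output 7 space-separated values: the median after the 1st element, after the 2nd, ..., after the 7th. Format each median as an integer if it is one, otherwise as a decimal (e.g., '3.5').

Answer: 28 30.5 31 32 33 33 33

Derivation:
Step 1: insert 28 -> lo=[28] (size 1, max 28) hi=[] (size 0) -> median=28
Step 2: insert 33 -> lo=[28] (size 1, max 28) hi=[33] (size 1, min 33) -> median=30.5
Step 3: insert 31 -> lo=[28, 31] (size 2, max 31) hi=[33] (size 1, min 33) -> median=31
Step 4: insert 46 -> lo=[28, 31] (size 2, max 31) hi=[33, 46] (size 2, min 33) -> median=32
Step 5: insert 38 -> lo=[28, 31, 33] (size 3, max 33) hi=[38, 46] (size 2, min 38) -> median=33
Step 6: insert 33 -> lo=[28, 31, 33] (size 3, max 33) hi=[33, 38, 46] (size 3, min 33) -> median=33
Step 7: insert 6 -> lo=[6, 28, 31, 33] (size 4, max 33) hi=[33, 38, 46] (size 3, min 33) -> median=33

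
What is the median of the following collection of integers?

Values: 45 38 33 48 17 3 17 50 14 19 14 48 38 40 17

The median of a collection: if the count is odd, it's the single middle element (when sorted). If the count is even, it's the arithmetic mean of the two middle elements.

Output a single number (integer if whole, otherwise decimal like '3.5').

Step 1: insert 45 -> lo=[45] (size 1, max 45) hi=[] (size 0) -> median=45
Step 2: insert 38 -> lo=[38] (size 1, max 38) hi=[45] (size 1, min 45) -> median=41.5
Step 3: insert 33 -> lo=[33, 38] (size 2, max 38) hi=[45] (size 1, min 45) -> median=38
Step 4: insert 48 -> lo=[33, 38] (size 2, max 38) hi=[45, 48] (size 2, min 45) -> median=41.5
Step 5: insert 17 -> lo=[17, 33, 38] (size 3, max 38) hi=[45, 48] (size 2, min 45) -> median=38
Step 6: insert 3 -> lo=[3, 17, 33] (size 3, max 33) hi=[38, 45, 48] (size 3, min 38) -> median=35.5
Step 7: insert 17 -> lo=[3, 17, 17, 33] (size 4, max 33) hi=[38, 45, 48] (size 3, min 38) -> median=33
Step 8: insert 50 -> lo=[3, 17, 17, 33] (size 4, max 33) hi=[38, 45, 48, 50] (size 4, min 38) -> median=35.5
Step 9: insert 14 -> lo=[3, 14, 17, 17, 33] (size 5, max 33) hi=[38, 45, 48, 50] (size 4, min 38) -> median=33
Step 10: insert 19 -> lo=[3, 14, 17, 17, 19] (size 5, max 19) hi=[33, 38, 45, 48, 50] (size 5, min 33) -> median=26
Step 11: insert 14 -> lo=[3, 14, 14, 17, 17, 19] (size 6, max 19) hi=[33, 38, 45, 48, 50] (size 5, min 33) -> median=19
Step 12: insert 48 -> lo=[3, 14, 14, 17, 17, 19] (size 6, max 19) hi=[33, 38, 45, 48, 48, 50] (size 6, min 33) -> median=26
Step 13: insert 38 -> lo=[3, 14, 14, 17, 17, 19, 33] (size 7, max 33) hi=[38, 38, 45, 48, 48, 50] (size 6, min 38) -> median=33
Step 14: insert 40 -> lo=[3, 14, 14, 17, 17, 19, 33] (size 7, max 33) hi=[38, 38, 40, 45, 48, 48, 50] (size 7, min 38) -> median=35.5
Step 15: insert 17 -> lo=[3, 14, 14, 17, 17, 17, 19, 33] (size 8, max 33) hi=[38, 38, 40, 45, 48, 48, 50] (size 7, min 38) -> median=33

Answer: 33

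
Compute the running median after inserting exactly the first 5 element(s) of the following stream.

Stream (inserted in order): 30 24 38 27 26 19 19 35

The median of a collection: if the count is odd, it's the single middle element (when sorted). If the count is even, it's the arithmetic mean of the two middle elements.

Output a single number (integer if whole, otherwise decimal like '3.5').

Step 1: insert 30 -> lo=[30] (size 1, max 30) hi=[] (size 0) -> median=30
Step 2: insert 24 -> lo=[24] (size 1, max 24) hi=[30] (size 1, min 30) -> median=27
Step 3: insert 38 -> lo=[24, 30] (size 2, max 30) hi=[38] (size 1, min 38) -> median=30
Step 4: insert 27 -> lo=[24, 27] (size 2, max 27) hi=[30, 38] (size 2, min 30) -> median=28.5
Step 5: insert 26 -> lo=[24, 26, 27] (size 3, max 27) hi=[30, 38] (size 2, min 30) -> median=27

Answer: 27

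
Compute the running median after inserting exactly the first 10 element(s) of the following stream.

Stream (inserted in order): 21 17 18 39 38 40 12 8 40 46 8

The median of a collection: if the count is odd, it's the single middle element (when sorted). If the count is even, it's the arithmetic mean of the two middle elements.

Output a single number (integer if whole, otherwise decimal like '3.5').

Answer: 29.5

Derivation:
Step 1: insert 21 -> lo=[21] (size 1, max 21) hi=[] (size 0) -> median=21
Step 2: insert 17 -> lo=[17] (size 1, max 17) hi=[21] (size 1, min 21) -> median=19
Step 3: insert 18 -> lo=[17, 18] (size 2, max 18) hi=[21] (size 1, min 21) -> median=18
Step 4: insert 39 -> lo=[17, 18] (size 2, max 18) hi=[21, 39] (size 2, min 21) -> median=19.5
Step 5: insert 38 -> lo=[17, 18, 21] (size 3, max 21) hi=[38, 39] (size 2, min 38) -> median=21
Step 6: insert 40 -> lo=[17, 18, 21] (size 3, max 21) hi=[38, 39, 40] (size 3, min 38) -> median=29.5
Step 7: insert 12 -> lo=[12, 17, 18, 21] (size 4, max 21) hi=[38, 39, 40] (size 3, min 38) -> median=21
Step 8: insert 8 -> lo=[8, 12, 17, 18] (size 4, max 18) hi=[21, 38, 39, 40] (size 4, min 21) -> median=19.5
Step 9: insert 40 -> lo=[8, 12, 17, 18, 21] (size 5, max 21) hi=[38, 39, 40, 40] (size 4, min 38) -> median=21
Step 10: insert 46 -> lo=[8, 12, 17, 18, 21] (size 5, max 21) hi=[38, 39, 40, 40, 46] (size 5, min 38) -> median=29.5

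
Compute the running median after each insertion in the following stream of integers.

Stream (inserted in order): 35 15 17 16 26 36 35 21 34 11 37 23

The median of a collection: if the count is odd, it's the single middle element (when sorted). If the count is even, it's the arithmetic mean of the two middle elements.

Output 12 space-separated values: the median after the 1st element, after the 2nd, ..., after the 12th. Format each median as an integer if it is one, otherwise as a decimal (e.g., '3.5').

Step 1: insert 35 -> lo=[35] (size 1, max 35) hi=[] (size 0) -> median=35
Step 2: insert 15 -> lo=[15] (size 1, max 15) hi=[35] (size 1, min 35) -> median=25
Step 3: insert 17 -> lo=[15, 17] (size 2, max 17) hi=[35] (size 1, min 35) -> median=17
Step 4: insert 16 -> lo=[15, 16] (size 2, max 16) hi=[17, 35] (size 2, min 17) -> median=16.5
Step 5: insert 26 -> lo=[15, 16, 17] (size 3, max 17) hi=[26, 35] (size 2, min 26) -> median=17
Step 6: insert 36 -> lo=[15, 16, 17] (size 3, max 17) hi=[26, 35, 36] (size 3, min 26) -> median=21.5
Step 7: insert 35 -> lo=[15, 16, 17, 26] (size 4, max 26) hi=[35, 35, 36] (size 3, min 35) -> median=26
Step 8: insert 21 -> lo=[15, 16, 17, 21] (size 4, max 21) hi=[26, 35, 35, 36] (size 4, min 26) -> median=23.5
Step 9: insert 34 -> lo=[15, 16, 17, 21, 26] (size 5, max 26) hi=[34, 35, 35, 36] (size 4, min 34) -> median=26
Step 10: insert 11 -> lo=[11, 15, 16, 17, 21] (size 5, max 21) hi=[26, 34, 35, 35, 36] (size 5, min 26) -> median=23.5
Step 11: insert 37 -> lo=[11, 15, 16, 17, 21, 26] (size 6, max 26) hi=[34, 35, 35, 36, 37] (size 5, min 34) -> median=26
Step 12: insert 23 -> lo=[11, 15, 16, 17, 21, 23] (size 6, max 23) hi=[26, 34, 35, 35, 36, 37] (size 6, min 26) -> median=24.5

Answer: 35 25 17 16.5 17 21.5 26 23.5 26 23.5 26 24.5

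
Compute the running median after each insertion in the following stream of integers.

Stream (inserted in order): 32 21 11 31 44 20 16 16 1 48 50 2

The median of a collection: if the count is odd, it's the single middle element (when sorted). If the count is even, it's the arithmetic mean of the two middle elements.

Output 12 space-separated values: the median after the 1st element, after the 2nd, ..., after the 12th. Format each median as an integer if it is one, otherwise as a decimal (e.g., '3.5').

Answer: 32 26.5 21 26 31 26 21 20.5 20 20.5 21 20.5

Derivation:
Step 1: insert 32 -> lo=[32] (size 1, max 32) hi=[] (size 0) -> median=32
Step 2: insert 21 -> lo=[21] (size 1, max 21) hi=[32] (size 1, min 32) -> median=26.5
Step 3: insert 11 -> lo=[11, 21] (size 2, max 21) hi=[32] (size 1, min 32) -> median=21
Step 4: insert 31 -> lo=[11, 21] (size 2, max 21) hi=[31, 32] (size 2, min 31) -> median=26
Step 5: insert 44 -> lo=[11, 21, 31] (size 3, max 31) hi=[32, 44] (size 2, min 32) -> median=31
Step 6: insert 20 -> lo=[11, 20, 21] (size 3, max 21) hi=[31, 32, 44] (size 3, min 31) -> median=26
Step 7: insert 16 -> lo=[11, 16, 20, 21] (size 4, max 21) hi=[31, 32, 44] (size 3, min 31) -> median=21
Step 8: insert 16 -> lo=[11, 16, 16, 20] (size 4, max 20) hi=[21, 31, 32, 44] (size 4, min 21) -> median=20.5
Step 9: insert 1 -> lo=[1, 11, 16, 16, 20] (size 5, max 20) hi=[21, 31, 32, 44] (size 4, min 21) -> median=20
Step 10: insert 48 -> lo=[1, 11, 16, 16, 20] (size 5, max 20) hi=[21, 31, 32, 44, 48] (size 5, min 21) -> median=20.5
Step 11: insert 50 -> lo=[1, 11, 16, 16, 20, 21] (size 6, max 21) hi=[31, 32, 44, 48, 50] (size 5, min 31) -> median=21
Step 12: insert 2 -> lo=[1, 2, 11, 16, 16, 20] (size 6, max 20) hi=[21, 31, 32, 44, 48, 50] (size 6, min 21) -> median=20.5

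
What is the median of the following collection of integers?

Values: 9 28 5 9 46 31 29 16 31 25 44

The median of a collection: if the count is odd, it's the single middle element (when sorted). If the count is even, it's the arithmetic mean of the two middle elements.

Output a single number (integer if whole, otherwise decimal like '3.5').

Answer: 28

Derivation:
Step 1: insert 9 -> lo=[9] (size 1, max 9) hi=[] (size 0) -> median=9
Step 2: insert 28 -> lo=[9] (size 1, max 9) hi=[28] (size 1, min 28) -> median=18.5
Step 3: insert 5 -> lo=[5, 9] (size 2, max 9) hi=[28] (size 1, min 28) -> median=9
Step 4: insert 9 -> lo=[5, 9] (size 2, max 9) hi=[9, 28] (size 2, min 9) -> median=9
Step 5: insert 46 -> lo=[5, 9, 9] (size 3, max 9) hi=[28, 46] (size 2, min 28) -> median=9
Step 6: insert 31 -> lo=[5, 9, 9] (size 3, max 9) hi=[28, 31, 46] (size 3, min 28) -> median=18.5
Step 7: insert 29 -> lo=[5, 9, 9, 28] (size 4, max 28) hi=[29, 31, 46] (size 3, min 29) -> median=28
Step 8: insert 16 -> lo=[5, 9, 9, 16] (size 4, max 16) hi=[28, 29, 31, 46] (size 4, min 28) -> median=22
Step 9: insert 31 -> lo=[5, 9, 9, 16, 28] (size 5, max 28) hi=[29, 31, 31, 46] (size 4, min 29) -> median=28
Step 10: insert 25 -> lo=[5, 9, 9, 16, 25] (size 5, max 25) hi=[28, 29, 31, 31, 46] (size 5, min 28) -> median=26.5
Step 11: insert 44 -> lo=[5, 9, 9, 16, 25, 28] (size 6, max 28) hi=[29, 31, 31, 44, 46] (size 5, min 29) -> median=28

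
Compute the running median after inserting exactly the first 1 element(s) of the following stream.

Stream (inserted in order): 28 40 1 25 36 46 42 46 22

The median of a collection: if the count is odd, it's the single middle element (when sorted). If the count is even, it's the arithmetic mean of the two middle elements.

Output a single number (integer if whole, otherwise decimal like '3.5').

Answer: 28

Derivation:
Step 1: insert 28 -> lo=[28] (size 1, max 28) hi=[] (size 0) -> median=28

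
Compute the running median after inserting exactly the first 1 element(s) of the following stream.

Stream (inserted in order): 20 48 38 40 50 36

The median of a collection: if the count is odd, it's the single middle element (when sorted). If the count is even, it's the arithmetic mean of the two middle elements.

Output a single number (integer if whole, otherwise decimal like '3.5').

Step 1: insert 20 -> lo=[20] (size 1, max 20) hi=[] (size 0) -> median=20

Answer: 20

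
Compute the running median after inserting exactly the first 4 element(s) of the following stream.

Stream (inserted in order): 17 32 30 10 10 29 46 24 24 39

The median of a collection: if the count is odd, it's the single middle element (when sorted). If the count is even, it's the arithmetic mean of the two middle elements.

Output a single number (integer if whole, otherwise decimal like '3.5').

Step 1: insert 17 -> lo=[17] (size 1, max 17) hi=[] (size 0) -> median=17
Step 2: insert 32 -> lo=[17] (size 1, max 17) hi=[32] (size 1, min 32) -> median=24.5
Step 3: insert 30 -> lo=[17, 30] (size 2, max 30) hi=[32] (size 1, min 32) -> median=30
Step 4: insert 10 -> lo=[10, 17] (size 2, max 17) hi=[30, 32] (size 2, min 30) -> median=23.5

Answer: 23.5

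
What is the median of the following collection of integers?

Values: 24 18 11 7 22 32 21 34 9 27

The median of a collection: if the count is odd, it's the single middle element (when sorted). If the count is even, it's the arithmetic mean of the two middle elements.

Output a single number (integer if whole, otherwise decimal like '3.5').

Answer: 21.5

Derivation:
Step 1: insert 24 -> lo=[24] (size 1, max 24) hi=[] (size 0) -> median=24
Step 2: insert 18 -> lo=[18] (size 1, max 18) hi=[24] (size 1, min 24) -> median=21
Step 3: insert 11 -> lo=[11, 18] (size 2, max 18) hi=[24] (size 1, min 24) -> median=18
Step 4: insert 7 -> lo=[7, 11] (size 2, max 11) hi=[18, 24] (size 2, min 18) -> median=14.5
Step 5: insert 22 -> lo=[7, 11, 18] (size 3, max 18) hi=[22, 24] (size 2, min 22) -> median=18
Step 6: insert 32 -> lo=[7, 11, 18] (size 3, max 18) hi=[22, 24, 32] (size 3, min 22) -> median=20
Step 7: insert 21 -> lo=[7, 11, 18, 21] (size 4, max 21) hi=[22, 24, 32] (size 3, min 22) -> median=21
Step 8: insert 34 -> lo=[7, 11, 18, 21] (size 4, max 21) hi=[22, 24, 32, 34] (size 4, min 22) -> median=21.5
Step 9: insert 9 -> lo=[7, 9, 11, 18, 21] (size 5, max 21) hi=[22, 24, 32, 34] (size 4, min 22) -> median=21
Step 10: insert 27 -> lo=[7, 9, 11, 18, 21] (size 5, max 21) hi=[22, 24, 27, 32, 34] (size 5, min 22) -> median=21.5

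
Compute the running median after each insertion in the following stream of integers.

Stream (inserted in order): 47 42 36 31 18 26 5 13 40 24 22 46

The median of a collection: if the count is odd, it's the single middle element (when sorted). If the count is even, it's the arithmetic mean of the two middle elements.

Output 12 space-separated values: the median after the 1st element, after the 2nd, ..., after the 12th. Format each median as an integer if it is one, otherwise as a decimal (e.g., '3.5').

Answer: 47 44.5 42 39 36 33.5 31 28.5 31 28.5 26 28.5

Derivation:
Step 1: insert 47 -> lo=[47] (size 1, max 47) hi=[] (size 0) -> median=47
Step 2: insert 42 -> lo=[42] (size 1, max 42) hi=[47] (size 1, min 47) -> median=44.5
Step 3: insert 36 -> lo=[36, 42] (size 2, max 42) hi=[47] (size 1, min 47) -> median=42
Step 4: insert 31 -> lo=[31, 36] (size 2, max 36) hi=[42, 47] (size 2, min 42) -> median=39
Step 5: insert 18 -> lo=[18, 31, 36] (size 3, max 36) hi=[42, 47] (size 2, min 42) -> median=36
Step 6: insert 26 -> lo=[18, 26, 31] (size 3, max 31) hi=[36, 42, 47] (size 3, min 36) -> median=33.5
Step 7: insert 5 -> lo=[5, 18, 26, 31] (size 4, max 31) hi=[36, 42, 47] (size 3, min 36) -> median=31
Step 8: insert 13 -> lo=[5, 13, 18, 26] (size 4, max 26) hi=[31, 36, 42, 47] (size 4, min 31) -> median=28.5
Step 9: insert 40 -> lo=[5, 13, 18, 26, 31] (size 5, max 31) hi=[36, 40, 42, 47] (size 4, min 36) -> median=31
Step 10: insert 24 -> lo=[5, 13, 18, 24, 26] (size 5, max 26) hi=[31, 36, 40, 42, 47] (size 5, min 31) -> median=28.5
Step 11: insert 22 -> lo=[5, 13, 18, 22, 24, 26] (size 6, max 26) hi=[31, 36, 40, 42, 47] (size 5, min 31) -> median=26
Step 12: insert 46 -> lo=[5, 13, 18, 22, 24, 26] (size 6, max 26) hi=[31, 36, 40, 42, 46, 47] (size 6, min 31) -> median=28.5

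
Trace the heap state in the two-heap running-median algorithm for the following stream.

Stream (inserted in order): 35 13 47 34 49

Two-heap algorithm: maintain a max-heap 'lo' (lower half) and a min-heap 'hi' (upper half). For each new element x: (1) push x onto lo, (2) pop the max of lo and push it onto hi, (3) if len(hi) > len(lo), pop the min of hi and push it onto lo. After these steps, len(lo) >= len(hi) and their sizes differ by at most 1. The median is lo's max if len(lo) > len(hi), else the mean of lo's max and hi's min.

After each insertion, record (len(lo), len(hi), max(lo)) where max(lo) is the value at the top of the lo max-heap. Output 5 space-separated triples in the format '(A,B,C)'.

Answer: (1,0,35) (1,1,13) (2,1,35) (2,2,34) (3,2,35)

Derivation:
Step 1: insert 35 -> lo=[35] hi=[] -> (len(lo)=1, len(hi)=0, max(lo)=35)
Step 2: insert 13 -> lo=[13] hi=[35] -> (len(lo)=1, len(hi)=1, max(lo)=13)
Step 3: insert 47 -> lo=[13, 35] hi=[47] -> (len(lo)=2, len(hi)=1, max(lo)=35)
Step 4: insert 34 -> lo=[13, 34] hi=[35, 47] -> (len(lo)=2, len(hi)=2, max(lo)=34)
Step 5: insert 49 -> lo=[13, 34, 35] hi=[47, 49] -> (len(lo)=3, len(hi)=2, max(lo)=35)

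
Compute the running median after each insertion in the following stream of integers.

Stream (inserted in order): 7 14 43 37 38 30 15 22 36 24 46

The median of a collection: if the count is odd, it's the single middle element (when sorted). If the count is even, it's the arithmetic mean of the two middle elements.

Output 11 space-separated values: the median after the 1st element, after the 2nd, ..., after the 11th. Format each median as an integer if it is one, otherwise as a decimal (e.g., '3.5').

Answer: 7 10.5 14 25.5 37 33.5 30 26 30 27 30

Derivation:
Step 1: insert 7 -> lo=[7] (size 1, max 7) hi=[] (size 0) -> median=7
Step 2: insert 14 -> lo=[7] (size 1, max 7) hi=[14] (size 1, min 14) -> median=10.5
Step 3: insert 43 -> lo=[7, 14] (size 2, max 14) hi=[43] (size 1, min 43) -> median=14
Step 4: insert 37 -> lo=[7, 14] (size 2, max 14) hi=[37, 43] (size 2, min 37) -> median=25.5
Step 5: insert 38 -> lo=[7, 14, 37] (size 3, max 37) hi=[38, 43] (size 2, min 38) -> median=37
Step 6: insert 30 -> lo=[7, 14, 30] (size 3, max 30) hi=[37, 38, 43] (size 3, min 37) -> median=33.5
Step 7: insert 15 -> lo=[7, 14, 15, 30] (size 4, max 30) hi=[37, 38, 43] (size 3, min 37) -> median=30
Step 8: insert 22 -> lo=[7, 14, 15, 22] (size 4, max 22) hi=[30, 37, 38, 43] (size 4, min 30) -> median=26
Step 9: insert 36 -> lo=[7, 14, 15, 22, 30] (size 5, max 30) hi=[36, 37, 38, 43] (size 4, min 36) -> median=30
Step 10: insert 24 -> lo=[7, 14, 15, 22, 24] (size 5, max 24) hi=[30, 36, 37, 38, 43] (size 5, min 30) -> median=27
Step 11: insert 46 -> lo=[7, 14, 15, 22, 24, 30] (size 6, max 30) hi=[36, 37, 38, 43, 46] (size 5, min 36) -> median=30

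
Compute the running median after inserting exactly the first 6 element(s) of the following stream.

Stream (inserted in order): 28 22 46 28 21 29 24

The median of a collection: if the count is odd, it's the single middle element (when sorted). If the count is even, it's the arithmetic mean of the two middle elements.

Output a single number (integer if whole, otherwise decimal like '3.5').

Step 1: insert 28 -> lo=[28] (size 1, max 28) hi=[] (size 0) -> median=28
Step 2: insert 22 -> lo=[22] (size 1, max 22) hi=[28] (size 1, min 28) -> median=25
Step 3: insert 46 -> lo=[22, 28] (size 2, max 28) hi=[46] (size 1, min 46) -> median=28
Step 4: insert 28 -> lo=[22, 28] (size 2, max 28) hi=[28, 46] (size 2, min 28) -> median=28
Step 5: insert 21 -> lo=[21, 22, 28] (size 3, max 28) hi=[28, 46] (size 2, min 28) -> median=28
Step 6: insert 29 -> lo=[21, 22, 28] (size 3, max 28) hi=[28, 29, 46] (size 3, min 28) -> median=28

Answer: 28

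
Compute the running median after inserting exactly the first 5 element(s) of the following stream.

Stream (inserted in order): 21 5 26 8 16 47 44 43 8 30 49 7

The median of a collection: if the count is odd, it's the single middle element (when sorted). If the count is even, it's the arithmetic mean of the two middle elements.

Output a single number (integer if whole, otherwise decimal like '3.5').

Step 1: insert 21 -> lo=[21] (size 1, max 21) hi=[] (size 0) -> median=21
Step 2: insert 5 -> lo=[5] (size 1, max 5) hi=[21] (size 1, min 21) -> median=13
Step 3: insert 26 -> lo=[5, 21] (size 2, max 21) hi=[26] (size 1, min 26) -> median=21
Step 4: insert 8 -> lo=[5, 8] (size 2, max 8) hi=[21, 26] (size 2, min 21) -> median=14.5
Step 5: insert 16 -> lo=[5, 8, 16] (size 3, max 16) hi=[21, 26] (size 2, min 21) -> median=16

Answer: 16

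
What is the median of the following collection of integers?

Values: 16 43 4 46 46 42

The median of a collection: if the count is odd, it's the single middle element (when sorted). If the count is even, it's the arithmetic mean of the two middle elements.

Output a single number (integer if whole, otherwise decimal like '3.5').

Answer: 42.5

Derivation:
Step 1: insert 16 -> lo=[16] (size 1, max 16) hi=[] (size 0) -> median=16
Step 2: insert 43 -> lo=[16] (size 1, max 16) hi=[43] (size 1, min 43) -> median=29.5
Step 3: insert 4 -> lo=[4, 16] (size 2, max 16) hi=[43] (size 1, min 43) -> median=16
Step 4: insert 46 -> lo=[4, 16] (size 2, max 16) hi=[43, 46] (size 2, min 43) -> median=29.5
Step 5: insert 46 -> lo=[4, 16, 43] (size 3, max 43) hi=[46, 46] (size 2, min 46) -> median=43
Step 6: insert 42 -> lo=[4, 16, 42] (size 3, max 42) hi=[43, 46, 46] (size 3, min 43) -> median=42.5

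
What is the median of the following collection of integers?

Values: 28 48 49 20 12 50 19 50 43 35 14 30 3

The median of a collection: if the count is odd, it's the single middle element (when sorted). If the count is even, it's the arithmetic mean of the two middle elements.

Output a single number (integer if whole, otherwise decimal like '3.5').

Step 1: insert 28 -> lo=[28] (size 1, max 28) hi=[] (size 0) -> median=28
Step 2: insert 48 -> lo=[28] (size 1, max 28) hi=[48] (size 1, min 48) -> median=38
Step 3: insert 49 -> lo=[28, 48] (size 2, max 48) hi=[49] (size 1, min 49) -> median=48
Step 4: insert 20 -> lo=[20, 28] (size 2, max 28) hi=[48, 49] (size 2, min 48) -> median=38
Step 5: insert 12 -> lo=[12, 20, 28] (size 3, max 28) hi=[48, 49] (size 2, min 48) -> median=28
Step 6: insert 50 -> lo=[12, 20, 28] (size 3, max 28) hi=[48, 49, 50] (size 3, min 48) -> median=38
Step 7: insert 19 -> lo=[12, 19, 20, 28] (size 4, max 28) hi=[48, 49, 50] (size 3, min 48) -> median=28
Step 8: insert 50 -> lo=[12, 19, 20, 28] (size 4, max 28) hi=[48, 49, 50, 50] (size 4, min 48) -> median=38
Step 9: insert 43 -> lo=[12, 19, 20, 28, 43] (size 5, max 43) hi=[48, 49, 50, 50] (size 4, min 48) -> median=43
Step 10: insert 35 -> lo=[12, 19, 20, 28, 35] (size 5, max 35) hi=[43, 48, 49, 50, 50] (size 5, min 43) -> median=39
Step 11: insert 14 -> lo=[12, 14, 19, 20, 28, 35] (size 6, max 35) hi=[43, 48, 49, 50, 50] (size 5, min 43) -> median=35
Step 12: insert 30 -> lo=[12, 14, 19, 20, 28, 30] (size 6, max 30) hi=[35, 43, 48, 49, 50, 50] (size 6, min 35) -> median=32.5
Step 13: insert 3 -> lo=[3, 12, 14, 19, 20, 28, 30] (size 7, max 30) hi=[35, 43, 48, 49, 50, 50] (size 6, min 35) -> median=30

Answer: 30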